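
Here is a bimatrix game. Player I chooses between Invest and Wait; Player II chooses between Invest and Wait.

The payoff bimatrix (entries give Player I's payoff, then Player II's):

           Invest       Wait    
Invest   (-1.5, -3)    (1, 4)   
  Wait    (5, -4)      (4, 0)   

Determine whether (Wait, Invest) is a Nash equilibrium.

No

At (Wait, Invest), Player I earns 5; switching to Invest would give -1.5, so Player I has no profitable deviation.
Player II earns -4; switching to Wait would give 0, so Player II would deviate.
Since at least one player can profitably deviate, this is not a Nash equilibrium.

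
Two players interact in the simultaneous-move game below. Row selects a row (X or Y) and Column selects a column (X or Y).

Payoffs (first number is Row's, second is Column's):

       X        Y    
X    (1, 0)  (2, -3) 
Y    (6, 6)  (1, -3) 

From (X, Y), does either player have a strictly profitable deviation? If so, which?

Row at (X, Y) earns 2; deviating to Y yields 1 — not better.
Column earns -3; deviating to X yields 0 — a strict improvement.
Only Column has a strictly profitable deviation.

Column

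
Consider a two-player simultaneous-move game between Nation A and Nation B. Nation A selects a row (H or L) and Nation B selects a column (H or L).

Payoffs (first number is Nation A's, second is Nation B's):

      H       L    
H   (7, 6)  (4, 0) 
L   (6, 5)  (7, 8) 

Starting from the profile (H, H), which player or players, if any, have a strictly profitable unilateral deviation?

Nation A at (H, H) earns 7; deviating to L yields 6 — not better.
Nation B earns 6; deviating to L yields 0 — not better.
Neither player can strictly improve; the profile is a Nash equilibrium.

Neither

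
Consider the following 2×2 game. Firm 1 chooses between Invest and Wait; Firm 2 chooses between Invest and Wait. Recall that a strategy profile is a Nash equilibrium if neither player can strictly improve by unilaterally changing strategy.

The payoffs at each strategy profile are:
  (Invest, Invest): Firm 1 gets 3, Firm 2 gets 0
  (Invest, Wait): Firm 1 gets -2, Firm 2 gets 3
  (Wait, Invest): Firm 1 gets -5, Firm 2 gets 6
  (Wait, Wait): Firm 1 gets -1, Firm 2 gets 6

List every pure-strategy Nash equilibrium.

(Invest, Invest): Firm 2 prefers Wait (3 > 0) — not an equilibrium.
(Invest, Wait): Firm 1 prefers Wait (-1 > -2) — not an equilibrium.
(Wait, Invest): Firm 1 prefers Invest (3 > -5) — not an equilibrium.
(Wait, Wait): Firm 1 gets -1 ≥ -2 from Invest, and Firm 2 gets 6 ≥ 6 from Invest — Nash equilibrium.

(Wait, Wait)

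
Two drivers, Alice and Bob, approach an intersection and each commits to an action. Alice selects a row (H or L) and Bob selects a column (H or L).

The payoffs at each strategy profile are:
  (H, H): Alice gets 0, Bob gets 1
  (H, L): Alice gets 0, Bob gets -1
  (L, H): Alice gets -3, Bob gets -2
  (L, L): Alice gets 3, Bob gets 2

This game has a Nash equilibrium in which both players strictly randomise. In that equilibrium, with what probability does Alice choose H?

2/3

Let x be the probability that Alice plays H. In a completely mixed equilibrium, Bob must be indifferent between H and L.
Bob's expected payoff from H is x − 2(1−x); from L it is −x + 2(1−x).
Setting these equal: 3x − 2 = −3x + 2, so x = 2/3.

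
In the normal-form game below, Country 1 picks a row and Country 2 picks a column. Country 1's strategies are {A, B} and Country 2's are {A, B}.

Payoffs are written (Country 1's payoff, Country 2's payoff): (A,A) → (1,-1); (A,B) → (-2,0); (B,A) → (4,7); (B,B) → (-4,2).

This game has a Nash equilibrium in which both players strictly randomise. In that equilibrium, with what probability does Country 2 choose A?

2/5

Let q be the probability that Country 2 plays A. In a completely mixed equilibrium, Country 1 must be indifferent between A and B.
Country 1's expected payoff from A is q − 2(1−q); from B it is 4q − 4(1−q).
Setting these equal: 3q − 2 = 8q − 4, so q = 2/5.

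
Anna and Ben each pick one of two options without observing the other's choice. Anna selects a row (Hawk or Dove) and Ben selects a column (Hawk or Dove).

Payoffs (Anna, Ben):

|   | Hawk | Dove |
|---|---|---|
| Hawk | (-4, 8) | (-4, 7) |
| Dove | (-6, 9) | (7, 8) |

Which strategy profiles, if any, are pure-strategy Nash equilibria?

(Hawk, Hawk): Anna gets -4 ≥ -6 from Dove, and Ben gets 8 ≥ 7 from Dove — Nash equilibrium.
(Hawk, Dove): Anna prefers Dove (7 > -4); Ben prefers Hawk (8 > 7) — not an equilibrium.
(Dove, Hawk): Anna prefers Hawk (-4 > -6) — not an equilibrium.
(Dove, Dove): Ben prefers Hawk (9 > 8) — not an equilibrium.

(Hawk, Hawk)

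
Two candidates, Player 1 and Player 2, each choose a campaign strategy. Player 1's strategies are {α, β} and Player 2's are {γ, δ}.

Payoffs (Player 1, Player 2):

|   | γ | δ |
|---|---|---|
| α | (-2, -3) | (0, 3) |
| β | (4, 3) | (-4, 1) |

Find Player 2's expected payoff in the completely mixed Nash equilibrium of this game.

3/2

First find x, the probability Player 1 plays α, from Player 2's indifference between γ and δ: −3x + 3(1−x) = 3x + (1−x), giving x = 1/4.
Since Player 2 is indifferent in equilibrium, Player 2's expected payoff equals the payoff from either column against (1/4, 3/4). Using γ: −3(1/4) + 3(3/4) = 3/2.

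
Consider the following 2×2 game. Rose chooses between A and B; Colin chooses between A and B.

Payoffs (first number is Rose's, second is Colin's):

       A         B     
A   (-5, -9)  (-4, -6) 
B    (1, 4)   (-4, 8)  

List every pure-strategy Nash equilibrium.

(A, A): Rose prefers B (1 > -5); Colin prefers B (-6 > -9) — not an equilibrium.
(A, B): Rose gets -4 ≥ -4 from B, and Colin gets -6 ≥ -9 from A — Nash equilibrium.
(B, A): Colin prefers B (8 > 4) — not an equilibrium.
(B, B): Rose gets -4 ≥ -4 from A, and Colin gets 8 ≥ 4 from A — Nash equilibrium.

(A, B) and (B, B)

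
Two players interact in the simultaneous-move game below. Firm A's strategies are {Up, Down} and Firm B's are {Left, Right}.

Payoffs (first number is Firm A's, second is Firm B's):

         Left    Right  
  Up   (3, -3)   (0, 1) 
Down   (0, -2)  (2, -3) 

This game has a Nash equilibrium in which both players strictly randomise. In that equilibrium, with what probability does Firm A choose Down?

4/5

Let r be the probability that Firm A plays Up. In a completely mixed equilibrium, Firm B must be indifferent between Left and Right.
Firm B's expected payoff from Left is −3r − 2(1−r); from Right it is r − 3(1−r).
Setting these equal: −r − 2 = 4r − 3, so r = 1/5.
Therefore Firm A plays Down with probability 1 − 1/5 = 4/5.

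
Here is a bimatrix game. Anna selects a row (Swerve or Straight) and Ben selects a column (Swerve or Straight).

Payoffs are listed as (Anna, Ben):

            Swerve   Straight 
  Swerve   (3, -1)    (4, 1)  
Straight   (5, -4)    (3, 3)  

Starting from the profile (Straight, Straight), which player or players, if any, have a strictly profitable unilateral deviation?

Anna

Anna at (Straight, Straight) earns 3; deviating to Swerve yields 4 — a strict improvement.
Ben earns 3; deviating to Swerve yields -4 — not better.
Only Anna has a strictly profitable deviation.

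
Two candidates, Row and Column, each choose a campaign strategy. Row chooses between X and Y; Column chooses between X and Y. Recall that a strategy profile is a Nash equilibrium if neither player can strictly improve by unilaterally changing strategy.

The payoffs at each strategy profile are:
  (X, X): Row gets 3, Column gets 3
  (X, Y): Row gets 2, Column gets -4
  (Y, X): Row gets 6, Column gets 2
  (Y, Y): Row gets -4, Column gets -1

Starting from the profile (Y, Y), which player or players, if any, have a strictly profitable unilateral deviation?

Both

Row at (Y, Y) earns -4; deviating to X yields 2 — a strict improvement.
Column earns -1; deviating to X yields 2 — a strict improvement.
Both Row and Column have strictly profitable deviations.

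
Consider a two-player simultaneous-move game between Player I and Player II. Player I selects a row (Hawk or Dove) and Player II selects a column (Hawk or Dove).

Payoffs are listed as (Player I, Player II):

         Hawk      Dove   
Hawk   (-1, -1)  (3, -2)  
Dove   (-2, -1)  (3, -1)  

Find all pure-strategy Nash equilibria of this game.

(Hawk, Hawk): Player I gets -1 ≥ -2 from Dove, and Player II gets -1 ≥ -2 from Dove — Nash equilibrium.
(Hawk, Dove): Player II prefers Hawk (-1 > -2) — not an equilibrium.
(Dove, Hawk): Player I prefers Hawk (-1 > -2) — not an equilibrium.
(Dove, Dove): Player I gets 3 ≥ 3 from Hawk, and Player II gets -1 ≥ -1 from Hawk — Nash equilibrium.

(Hawk, Hawk) and (Dove, Dove)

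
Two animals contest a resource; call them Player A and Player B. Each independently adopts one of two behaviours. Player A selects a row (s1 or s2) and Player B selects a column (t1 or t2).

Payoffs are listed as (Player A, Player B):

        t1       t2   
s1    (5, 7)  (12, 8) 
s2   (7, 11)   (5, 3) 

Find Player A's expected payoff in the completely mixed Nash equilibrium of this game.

59/9

First find y, the probability Player B plays t1, from Player A's indifference between s1 and s2: 5y + 12(1−y) = 7y + 5(1−y), giving y = 7/9.
Since Player A is indifferent in equilibrium, Player A's expected payoff equals the payoff from either row against (7/9, 2/9). Using s1: 5(7/9) + 12(2/9) = 59/9.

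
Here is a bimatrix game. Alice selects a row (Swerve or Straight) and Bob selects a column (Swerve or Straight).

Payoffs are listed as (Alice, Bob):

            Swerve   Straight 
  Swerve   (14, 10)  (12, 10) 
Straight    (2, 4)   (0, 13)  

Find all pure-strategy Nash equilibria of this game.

(Swerve, Swerve) and (Swerve, Straight)

(Swerve, Swerve): Alice gets 14 ≥ 2 from Straight, and Bob gets 10 ≥ 10 from Straight — Nash equilibrium.
(Swerve, Straight): Alice gets 12 ≥ 0 from Straight, and Bob gets 10 ≥ 10 from Swerve — Nash equilibrium.
(Straight, Swerve): Alice prefers Swerve (14 > 2); Bob prefers Straight (13 > 4) — not an equilibrium.
(Straight, Straight): Alice prefers Swerve (12 > 0) — not an equilibrium.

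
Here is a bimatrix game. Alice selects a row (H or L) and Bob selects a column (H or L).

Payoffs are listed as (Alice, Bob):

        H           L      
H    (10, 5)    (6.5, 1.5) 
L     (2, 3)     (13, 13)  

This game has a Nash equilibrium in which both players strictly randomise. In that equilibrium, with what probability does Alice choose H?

Let x be the probability that Alice plays H. In a completely mixed equilibrium, Bob must be indifferent between H and L.
Bob's expected payoff from H is 5x + 3(1−x); from L it is 1.5x + 13(1−x).
Setting these equal: 2x + 3 = −11.5x + 13, so x = 20/27.

20/27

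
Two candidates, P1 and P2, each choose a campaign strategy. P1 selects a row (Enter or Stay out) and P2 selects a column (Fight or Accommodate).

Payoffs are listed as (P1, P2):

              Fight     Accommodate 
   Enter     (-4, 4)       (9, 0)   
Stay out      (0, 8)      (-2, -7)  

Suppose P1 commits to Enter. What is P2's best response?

Against Enter, P2 earns 4 from Fight and 0 from Accommodate.
So Fight is the best response.

Fight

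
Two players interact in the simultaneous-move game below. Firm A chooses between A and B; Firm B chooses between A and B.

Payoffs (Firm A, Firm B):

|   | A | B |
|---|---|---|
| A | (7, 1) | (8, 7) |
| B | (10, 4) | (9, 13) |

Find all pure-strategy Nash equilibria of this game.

(A, A): Firm A prefers B (10 > 7); Firm B prefers B (7 > 1) — not an equilibrium.
(A, B): Firm A prefers B (9 > 8) — not an equilibrium.
(B, A): Firm B prefers B (13 > 4) — not an equilibrium.
(B, B): Firm A gets 9 ≥ 8 from A, and Firm B gets 13 ≥ 4 from A — Nash equilibrium.

(B, B)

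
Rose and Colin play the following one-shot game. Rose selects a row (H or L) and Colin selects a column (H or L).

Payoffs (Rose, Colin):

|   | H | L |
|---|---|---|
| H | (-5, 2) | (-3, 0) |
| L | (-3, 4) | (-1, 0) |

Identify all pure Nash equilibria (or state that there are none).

(H, H): Rose prefers L (-3 > -5) — not an equilibrium.
(H, L): Rose prefers L (-1 > -3); Colin prefers H (2 > 0) — not an equilibrium.
(L, H): Rose gets -3 ≥ -5 from H, and Colin gets 4 ≥ 0 from L — Nash equilibrium.
(L, L): Colin prefers H (4 > 0) — not an equilibrium.

(L, H)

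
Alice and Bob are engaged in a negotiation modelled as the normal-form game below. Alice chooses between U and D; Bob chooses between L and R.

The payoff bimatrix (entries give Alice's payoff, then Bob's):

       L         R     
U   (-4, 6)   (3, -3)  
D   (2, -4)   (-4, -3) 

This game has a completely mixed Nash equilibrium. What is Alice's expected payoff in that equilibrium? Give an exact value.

-10/13

First find q, the probability Bob plays L, from Alice's indifference between U and D: −4q + 3(1−q) = 2q − 4(1−q), giving q = 7/13.
Since Alice is indifferent in equilibrium, Alice's expected payoff equals the payoff from either row against (7/13, 6/13). Using U: −4(7/13) + 3(6/13) = -10/13.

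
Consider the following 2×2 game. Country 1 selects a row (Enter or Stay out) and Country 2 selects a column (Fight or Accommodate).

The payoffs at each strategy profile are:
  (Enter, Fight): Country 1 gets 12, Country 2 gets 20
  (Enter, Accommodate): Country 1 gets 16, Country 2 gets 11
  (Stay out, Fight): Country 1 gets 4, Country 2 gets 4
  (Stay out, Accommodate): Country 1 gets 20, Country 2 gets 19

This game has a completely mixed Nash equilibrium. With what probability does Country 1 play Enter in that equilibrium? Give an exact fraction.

Let p be the probability that Country 1 plays Enter. In a completely mixed equilibrium, Country 2 must be indifferent between Fight and Accommodate.
Country 2's expected payoff from Fight is 20p + 4(1−p); from Accommodate it is 11p + 19(1−p).
Setting these equal: 16p + 4 = −8p + 19, so p = 5/8.

5/8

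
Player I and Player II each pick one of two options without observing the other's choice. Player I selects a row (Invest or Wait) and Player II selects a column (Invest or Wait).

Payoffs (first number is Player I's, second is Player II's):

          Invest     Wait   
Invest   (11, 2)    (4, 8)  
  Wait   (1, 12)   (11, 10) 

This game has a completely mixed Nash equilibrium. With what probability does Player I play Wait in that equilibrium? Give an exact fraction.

Let x be the probability that Player I plays Invest. In a completely mixed equilibrium, Player II must be indifferent between Invest and Wait.
Player II's expected payoff from Invest is 2x + 12(1−x); from Wait it is 8x + 10(1−x).
Setting these equal: −10x + 12 = −2x + 10, so x = 1/4.
Therefore Player I plays Wait with probability 1 − 1/4 = 3/4.

3/4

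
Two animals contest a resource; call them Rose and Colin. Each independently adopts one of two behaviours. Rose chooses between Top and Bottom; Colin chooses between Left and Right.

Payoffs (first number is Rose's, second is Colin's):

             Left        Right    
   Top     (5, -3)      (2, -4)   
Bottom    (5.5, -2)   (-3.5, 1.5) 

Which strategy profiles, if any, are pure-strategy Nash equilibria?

(Top, Left): Rose prefers Bottom (5.5 > 5) — not an equilibrium.
(Top, Right): Colin prefers Left (-3 > -4) — not an equilibrium.
(Bottom, Left): Colin prefers Right (1.5 > -2) — not an equilibrium.
(Bottom, Right): Rose prefers Top (2 > -3.5) — not an equilibrium.

none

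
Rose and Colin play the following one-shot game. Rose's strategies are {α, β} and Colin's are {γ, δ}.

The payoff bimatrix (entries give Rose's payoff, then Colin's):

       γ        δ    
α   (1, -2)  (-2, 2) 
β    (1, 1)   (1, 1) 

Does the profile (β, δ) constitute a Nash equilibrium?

Yes

At (β, δ), Rose earns 1; switching to α would give -2, so Rose has no profitable deviation.
Colin earns 1; switching to γ would give 1, so Colin has no profitable deviation.
Neither player can gain by a unilateral deviation, so this profile is a Nash equilibrium.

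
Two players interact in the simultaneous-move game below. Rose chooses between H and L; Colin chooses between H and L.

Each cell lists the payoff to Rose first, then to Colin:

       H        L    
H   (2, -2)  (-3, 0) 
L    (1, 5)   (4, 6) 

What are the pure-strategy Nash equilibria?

(H, H): Colin prefers L (0 > -2) — not an equilibrium.
(H, L): Rose prefers L (4 > -3) — not an equilibrium.
(L, H): Rose prefers H (2 > 1); Colin prefers L (6 > 5) — not an equilibrium.
(L, L): Rose gets 4 ≥ -3 from H, and Colin gets 6 ≥ 5 from H — Nash equilibrium.

(L, L)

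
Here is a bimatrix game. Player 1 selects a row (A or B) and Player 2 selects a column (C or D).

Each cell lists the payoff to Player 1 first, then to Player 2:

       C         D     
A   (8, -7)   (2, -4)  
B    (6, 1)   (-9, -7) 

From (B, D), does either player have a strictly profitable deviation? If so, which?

Both

Player 1 at (B, D) earns -9; deviating to A yields 2 — a strict improvement.
Player 2 earns -7; deviating to C yields 1 — a strict improvement.
Both Player 1 and Player 2 have strictly profitable deviations.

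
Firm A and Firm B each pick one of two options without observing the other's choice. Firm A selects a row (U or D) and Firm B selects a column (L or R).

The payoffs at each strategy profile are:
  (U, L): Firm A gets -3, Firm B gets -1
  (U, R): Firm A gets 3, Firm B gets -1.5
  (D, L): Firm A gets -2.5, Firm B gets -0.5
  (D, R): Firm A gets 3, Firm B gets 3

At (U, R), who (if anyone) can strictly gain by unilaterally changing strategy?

Firm A at (U, R) earns 3; deviating to D yields 3 — not better.
Firm B earns -1.5; deviating to L yields -1 — a strict improvement.
Only Firm B has a strictly profitable deviation.

Firm B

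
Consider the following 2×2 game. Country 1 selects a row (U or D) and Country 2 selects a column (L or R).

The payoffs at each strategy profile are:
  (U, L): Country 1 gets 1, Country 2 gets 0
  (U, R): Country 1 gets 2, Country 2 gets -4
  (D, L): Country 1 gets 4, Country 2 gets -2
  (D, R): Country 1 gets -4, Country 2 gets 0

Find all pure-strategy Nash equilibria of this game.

(U, L): Country 1 prefers D (4 > 1) — not an equilibrium.
(U, R): Country 2 prefers L (0 > -4) — not an equilibrium.
(D, L): Country 2 prefers R (0 > -2) — not an equilibrium.
(D, R): Country 1 prefers U (2 > -4) — not an equilibrium.

none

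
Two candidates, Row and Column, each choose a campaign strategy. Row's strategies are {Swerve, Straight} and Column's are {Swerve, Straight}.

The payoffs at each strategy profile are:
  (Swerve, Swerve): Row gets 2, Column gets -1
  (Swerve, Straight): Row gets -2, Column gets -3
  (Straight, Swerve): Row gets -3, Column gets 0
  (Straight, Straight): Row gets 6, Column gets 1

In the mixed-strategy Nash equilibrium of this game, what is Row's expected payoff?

First find y, the probability Column plays Swerve, from Row's indifference between Swerve and Straight: 2y − 2(1−y) = −3y + 6(1−y), giving y = 8/13.
Since Row is indifferent in equilibrium, Row's expected payoff equals the payoff from either row against (8/13, 5/13). Using Swerve: 2(8/13) − 2(5/13) = 6/13.

6/13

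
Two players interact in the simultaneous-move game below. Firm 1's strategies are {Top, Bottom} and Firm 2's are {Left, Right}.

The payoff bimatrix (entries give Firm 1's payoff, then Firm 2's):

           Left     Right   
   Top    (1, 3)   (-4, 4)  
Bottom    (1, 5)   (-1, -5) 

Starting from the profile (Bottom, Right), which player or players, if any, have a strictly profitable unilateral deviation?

Firm 2

Firm 1 at (Bottom, Right) earns -1; deviating to Top yields -4 — not better.
Firm 2 earns -5; deviating to Left yields 5 — a strict improvement.
Only Firm 2 has a strictly profitable deviation.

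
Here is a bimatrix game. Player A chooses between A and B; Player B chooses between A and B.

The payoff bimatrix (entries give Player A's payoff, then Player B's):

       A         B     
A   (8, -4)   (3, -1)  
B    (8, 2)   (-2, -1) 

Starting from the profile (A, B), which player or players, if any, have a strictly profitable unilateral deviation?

Player A at (A, B) earns 3; deviating to B yields -2 — not better.
Player B earns -1; deviating to A yields -4 — not better.
Neither player can strictly improve; the profile is a Nash equilibrium.

Neither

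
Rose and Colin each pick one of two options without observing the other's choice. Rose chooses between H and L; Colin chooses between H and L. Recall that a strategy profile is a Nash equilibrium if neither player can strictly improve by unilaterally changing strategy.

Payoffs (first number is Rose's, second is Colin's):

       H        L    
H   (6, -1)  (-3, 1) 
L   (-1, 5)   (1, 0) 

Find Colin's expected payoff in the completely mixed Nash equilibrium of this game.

5/7

First find p, the probability Rose plays H, from Colin's indifference between H and L: −p + 5(1−p) = p, giving p = 5/7.
Since Colin is indifferent in equilibrium, Colin's expected payoff equals the payoff from either column against (5/7, 2/7). Using H: −(5/7) + 5(2/7) = 5/7.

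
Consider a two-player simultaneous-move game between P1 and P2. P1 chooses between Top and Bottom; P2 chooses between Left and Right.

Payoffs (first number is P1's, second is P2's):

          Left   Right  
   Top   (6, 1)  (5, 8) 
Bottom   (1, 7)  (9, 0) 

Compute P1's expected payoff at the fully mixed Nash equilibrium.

49/9

First find q, the probability P2 plays Left, from P1's indifference between Top and Bottom: 6q + 5(1−q) = q + 9(1−q), giving q = 4/9.
Since P1 is indifferent in equilibrium, P1's expected payoff equals the payoff from either row against (4/9, 5/9). Using Top: 6(4/9) + 5(5/9) = 49/9.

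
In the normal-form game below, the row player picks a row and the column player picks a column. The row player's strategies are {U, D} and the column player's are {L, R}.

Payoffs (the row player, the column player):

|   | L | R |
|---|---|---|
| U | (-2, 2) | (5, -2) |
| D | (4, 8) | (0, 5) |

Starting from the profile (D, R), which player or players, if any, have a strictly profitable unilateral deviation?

Both

The row player at (D, R) earns 0; deviating to U yields 5 — a strict improvement.
The column player earns 5; deviating to L yields 8 — a strict improvement.
Both the row player and the column player have strictly profitable deviations.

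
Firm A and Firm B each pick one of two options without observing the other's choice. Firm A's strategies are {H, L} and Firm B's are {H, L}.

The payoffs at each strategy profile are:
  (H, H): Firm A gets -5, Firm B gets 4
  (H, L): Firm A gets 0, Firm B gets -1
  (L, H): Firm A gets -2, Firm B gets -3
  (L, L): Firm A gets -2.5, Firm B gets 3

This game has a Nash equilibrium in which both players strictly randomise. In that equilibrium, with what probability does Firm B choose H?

5/11

Let y be the probability that Firm B plays H. In a completely mixed equilibrium, Firm A must be indifferent between H and L.
Firm A's expected payoff from H is −5y; from L it is −2y − 2.5(1−y).
Setting these equal: −5y = 0.5y − 2.5, so y = 5/11.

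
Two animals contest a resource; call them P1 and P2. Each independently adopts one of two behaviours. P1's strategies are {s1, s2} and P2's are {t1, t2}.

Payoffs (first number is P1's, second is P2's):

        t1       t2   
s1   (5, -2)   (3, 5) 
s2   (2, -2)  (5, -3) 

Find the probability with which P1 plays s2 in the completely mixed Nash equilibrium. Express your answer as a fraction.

Let r be the probability that P1 plays s1. In a completely mixed equilibrium, P2 must be indifferent between t1 and t2.
P2's expected payoff from t1 is −2r − 2(1−r); from t2 it is 5r − 3(1−r).
Setting these equal: -2 = 8r − 3, so r = 1/8.
Therefore P1 plays s2 with probability 1 − 1/8 = 7/8.

7/8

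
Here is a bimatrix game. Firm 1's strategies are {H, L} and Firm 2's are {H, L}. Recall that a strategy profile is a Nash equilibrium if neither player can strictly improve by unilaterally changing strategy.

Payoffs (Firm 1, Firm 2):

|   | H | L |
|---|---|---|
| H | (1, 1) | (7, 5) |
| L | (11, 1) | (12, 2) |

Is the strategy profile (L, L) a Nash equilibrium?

Yes

At (L, L), Firm 1 earns 12; switching to H would give 7, so Firm 1 has no profitable deviation.
Firm 2 earns 2; switching to H would give 1, so Firm 2 has no profitable deviation.
Neither player can gain by a unilateral deviation, so this profile is a Nash equilibrium.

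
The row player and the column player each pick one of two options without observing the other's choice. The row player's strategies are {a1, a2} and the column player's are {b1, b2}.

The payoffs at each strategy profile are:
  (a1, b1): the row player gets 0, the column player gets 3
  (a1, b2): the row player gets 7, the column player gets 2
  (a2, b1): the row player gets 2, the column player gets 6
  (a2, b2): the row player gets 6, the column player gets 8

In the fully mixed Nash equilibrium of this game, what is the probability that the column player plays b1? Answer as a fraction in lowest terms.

Let q be the probability that the column player plays b1. In a completely mixed equilibrium, the row player must be indifferent between a1 and a2.
The row player's expected payoff from a1 is 7(1−q); from a2 it is 2q + 6(1−q).
Setting these equal: −7q + 7 = −4q + 6, so q = 1/3.

1/3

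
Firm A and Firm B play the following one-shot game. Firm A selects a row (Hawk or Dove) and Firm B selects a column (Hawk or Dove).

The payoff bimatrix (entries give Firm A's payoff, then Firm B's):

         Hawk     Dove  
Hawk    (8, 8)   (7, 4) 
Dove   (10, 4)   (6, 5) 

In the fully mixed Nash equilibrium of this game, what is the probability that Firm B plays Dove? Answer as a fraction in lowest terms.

Let c be the probability that Firm B plays Hawk. In a completely mixed equilibrium, Firm A must be indifferent between Hawk and Dove.
Firm A's expected payoff from Hawk is 8c + 7(1−c); from Dove it is 10c + 6(1−c).
Setting these equal: c + 7 = 4c + 6, so c = 1/3.
Therefore Firm B plays Dove with probability 1 − 1/3 = 2/3.

2/3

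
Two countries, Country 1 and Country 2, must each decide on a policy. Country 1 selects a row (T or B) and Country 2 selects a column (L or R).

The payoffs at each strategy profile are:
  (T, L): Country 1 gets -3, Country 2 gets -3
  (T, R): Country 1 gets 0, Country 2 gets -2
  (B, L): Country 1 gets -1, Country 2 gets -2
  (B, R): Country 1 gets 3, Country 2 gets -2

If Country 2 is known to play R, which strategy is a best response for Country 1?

Against R, Country 1 earns 0 from T and 3 from B.
So B is the best response.

B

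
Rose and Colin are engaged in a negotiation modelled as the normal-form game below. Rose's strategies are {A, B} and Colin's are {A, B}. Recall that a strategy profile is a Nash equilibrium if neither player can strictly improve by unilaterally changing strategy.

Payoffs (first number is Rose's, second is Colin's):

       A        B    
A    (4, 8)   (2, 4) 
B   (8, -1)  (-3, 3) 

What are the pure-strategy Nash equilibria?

(A, A): Rose prefers B (8 > 4) — not an equilibrium.
(A, B): Colin prefers A (8 > 4) — not an equilibrium.
(B, A): Colin prefers B (3 > -1) — not an equilibrium.
(B, B): Rose prefers A (2 > -3) — not an equilibrium.

none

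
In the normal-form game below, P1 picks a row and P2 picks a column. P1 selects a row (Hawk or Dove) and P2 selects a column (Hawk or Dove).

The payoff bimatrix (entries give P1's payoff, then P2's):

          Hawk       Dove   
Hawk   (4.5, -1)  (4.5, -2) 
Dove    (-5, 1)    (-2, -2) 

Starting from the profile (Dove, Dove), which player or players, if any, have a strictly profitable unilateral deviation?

P1 at (Dove, Dove) earns -2; deviating to Hawk yields 4.5 — a strict improvement.
P2 earns -2; deviating to Hawk yields 1 — a strict improvement.
Both P1 and P2 have strictly profitable deviations.

Both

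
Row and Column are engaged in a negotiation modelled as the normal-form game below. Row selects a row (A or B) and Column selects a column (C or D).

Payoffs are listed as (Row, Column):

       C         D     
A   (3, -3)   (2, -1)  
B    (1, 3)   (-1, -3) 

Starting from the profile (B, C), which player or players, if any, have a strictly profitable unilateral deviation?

Row at (B, C) earns 1; deviating to A yields 3 — a strict improvement.
Column earns 3; deviating to D yields -3 — not better.
Only Row has a strictly profitable deviation.

Row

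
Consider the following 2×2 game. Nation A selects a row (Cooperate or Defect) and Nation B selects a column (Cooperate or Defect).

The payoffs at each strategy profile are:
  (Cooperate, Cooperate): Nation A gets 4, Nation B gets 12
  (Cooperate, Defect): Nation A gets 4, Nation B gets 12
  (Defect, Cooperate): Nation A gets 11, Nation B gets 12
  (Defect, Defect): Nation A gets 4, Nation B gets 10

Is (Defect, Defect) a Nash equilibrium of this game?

At (Defect, Defect), Nation A earns 4; switching to Cooperate would give 4, so Nation A has no profitable deviation.
Nation B earns 10; switching to Cooperate would give 12, so Nation B would deviate.
Since at least one player can profitably deviate, this is not a Nash equilibrium.

No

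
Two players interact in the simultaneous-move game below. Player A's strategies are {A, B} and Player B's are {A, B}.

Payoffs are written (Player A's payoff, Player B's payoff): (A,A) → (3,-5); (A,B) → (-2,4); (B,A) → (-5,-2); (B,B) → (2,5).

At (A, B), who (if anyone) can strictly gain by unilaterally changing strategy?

Player A

Player A at (A, B) earns -2; deviating to B yields 2 — a strict improvement.
Player B earns 4; deviating to A yields -5 — not better.
Only Player A has a strictly profitable deviation.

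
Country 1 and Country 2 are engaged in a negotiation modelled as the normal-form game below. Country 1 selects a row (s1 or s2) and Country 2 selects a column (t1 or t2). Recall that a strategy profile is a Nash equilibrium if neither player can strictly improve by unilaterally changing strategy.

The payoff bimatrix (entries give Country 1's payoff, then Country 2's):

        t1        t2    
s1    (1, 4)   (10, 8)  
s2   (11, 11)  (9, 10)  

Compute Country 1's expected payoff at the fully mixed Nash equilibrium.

First find y, the probability Country 2 plays t1, from Country 1's indifference between s1 and s2: y + 10(1−y) = 11y + 9(1−y), giving y = 1/11.
Since Country 1 is indifferent in equilibrium, Country 1's expected payoff equals the payoff from either row against (1/11, 10/11). Using s1: (1/11) + 10(10/11) = 101/11.

101/11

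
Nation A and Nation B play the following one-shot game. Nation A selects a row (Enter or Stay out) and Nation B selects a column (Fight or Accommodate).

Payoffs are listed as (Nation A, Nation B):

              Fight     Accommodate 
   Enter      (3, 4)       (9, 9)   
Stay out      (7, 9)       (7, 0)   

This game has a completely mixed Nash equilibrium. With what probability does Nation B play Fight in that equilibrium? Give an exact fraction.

Let y be the probability that Nation B plays Fight. In a completely mixed equilibrium, Nation A must be indifferent between Enter and Stay out.
Nation A's expected payoff from Enter is 3y + 9(1−y); from Stay out it is 7y + 7(1−y).
Setting these equal: −6y + 9 = 7, so y = 1/3.

1/3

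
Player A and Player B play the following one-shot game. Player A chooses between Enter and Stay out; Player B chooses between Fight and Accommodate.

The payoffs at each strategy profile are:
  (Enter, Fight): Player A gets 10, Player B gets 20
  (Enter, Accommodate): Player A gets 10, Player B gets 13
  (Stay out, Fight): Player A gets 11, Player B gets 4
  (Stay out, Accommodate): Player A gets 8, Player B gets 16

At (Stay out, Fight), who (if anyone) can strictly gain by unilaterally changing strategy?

Player B

Player A at (Stay out, Fight) earns 11; deviating to Enter yields 10 — not better.
Player B earns 4; deviating to Accommodate yields 16 — a strict improvement.
Only Player B has a strictly profitable deviation.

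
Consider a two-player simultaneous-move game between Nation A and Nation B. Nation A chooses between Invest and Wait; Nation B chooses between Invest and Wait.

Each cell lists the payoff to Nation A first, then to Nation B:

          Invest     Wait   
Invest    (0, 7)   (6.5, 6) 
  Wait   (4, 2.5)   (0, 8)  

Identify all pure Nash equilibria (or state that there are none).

(Invest, Invest): Nation A prefers Wait (4 > 0) — not an equilibrium.
(Invest, Wait): Nation B prefers Invest (7 > 6) — not an equilibrium.
(Wait, Invest): Nation B prefers Wait (8 > 2.5) — not an equilibrium.
(Wait, Wait): Nation A prefers Invest (6.5 > 0) — not an equilibrium.

none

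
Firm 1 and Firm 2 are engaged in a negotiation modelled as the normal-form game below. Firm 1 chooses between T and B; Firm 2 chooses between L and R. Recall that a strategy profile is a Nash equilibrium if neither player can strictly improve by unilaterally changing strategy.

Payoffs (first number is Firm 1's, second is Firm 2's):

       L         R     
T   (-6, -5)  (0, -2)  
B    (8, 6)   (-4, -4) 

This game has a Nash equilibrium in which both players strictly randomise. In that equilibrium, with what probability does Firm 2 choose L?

Let q be the probability that Firm 2 plays L. In a completely mixed equilibrium, Firm 1 must be indifferent between T and B.
Firm 1's expected payoff from T is −6q; from B it is 8q − 4(1−q).
Setting these equal: −6q = 12q − 4, so q = 2/9.

2/9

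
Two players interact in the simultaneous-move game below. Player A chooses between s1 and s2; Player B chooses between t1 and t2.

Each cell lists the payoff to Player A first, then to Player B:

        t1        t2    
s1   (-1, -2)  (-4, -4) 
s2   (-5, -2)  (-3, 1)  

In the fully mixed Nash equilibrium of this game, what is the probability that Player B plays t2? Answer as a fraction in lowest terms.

4/5

Let y be the probability that Player B plays t1. In a completely mixed equilibrium, Player A must be indifferent between s1 and s2.
Player A's expected payoff from s1 is −y − 4(1−y); from s2 it is −5y − 3(1−y).
Setting these equal: 3y − 4 = −2y − 3, so y = 1/5.
Therefore Player B plays t2 with probability 1 − 1/5 = 4/5.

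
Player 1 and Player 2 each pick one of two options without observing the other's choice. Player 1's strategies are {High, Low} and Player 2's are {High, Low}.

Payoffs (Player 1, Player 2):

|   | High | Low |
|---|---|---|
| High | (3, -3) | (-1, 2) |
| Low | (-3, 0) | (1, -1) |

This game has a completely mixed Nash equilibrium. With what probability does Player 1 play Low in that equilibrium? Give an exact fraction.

Let r be the probability that Player 1 plays High. In a completely mixed equilibrium, Player 2 must be indifferent between High and Low.
Player 2's expected payoff from High is −3r; from Low it is 2r − (1−r).
Setting these equal: −3r = 3r − 1, so r = 1/6.
Therefore Player 1 plays Low with probability 1 − 1/6 = 5/6.

5/6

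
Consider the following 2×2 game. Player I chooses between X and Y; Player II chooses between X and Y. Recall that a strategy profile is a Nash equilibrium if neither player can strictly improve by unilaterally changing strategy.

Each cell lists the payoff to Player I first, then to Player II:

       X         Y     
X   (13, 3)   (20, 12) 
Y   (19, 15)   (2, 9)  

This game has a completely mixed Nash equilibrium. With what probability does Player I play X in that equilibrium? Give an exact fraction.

Let r be the probability that Player I plays X. In a completely mixed equilibrium, Player II must be indifferent between X and Y.
Player II's expected payoff from X is 3r + 15(1−r); from Y it is 12r + 9(1−r).
Setting these equal: −12r + 15 = 3r + 9, so r = 2/5.

2/5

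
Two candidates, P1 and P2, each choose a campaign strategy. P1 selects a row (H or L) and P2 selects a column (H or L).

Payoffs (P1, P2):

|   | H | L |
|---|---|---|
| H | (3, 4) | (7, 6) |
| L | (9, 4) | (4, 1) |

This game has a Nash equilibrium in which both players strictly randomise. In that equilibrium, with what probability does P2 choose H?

Let q be the probability that P2 plays H. In a completely mixed equilibrium, P1 must be indifferent between H and L.
P1's expected payoff from H is 3q + 7(1−q); from L it is 9q + 4(1−q).
Setting these equal: −4q + 7 = 5q + 4, so q = 1/3.

1/3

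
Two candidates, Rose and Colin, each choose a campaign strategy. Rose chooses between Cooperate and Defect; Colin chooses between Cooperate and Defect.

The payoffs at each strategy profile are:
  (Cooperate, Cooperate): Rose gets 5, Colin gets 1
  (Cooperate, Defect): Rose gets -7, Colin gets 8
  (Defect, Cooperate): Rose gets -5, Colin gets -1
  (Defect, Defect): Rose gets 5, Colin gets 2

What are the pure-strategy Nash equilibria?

(Cooperate, Cooperate): Colin prefers Defect (8 > 1) — not an equilibrium.
(Cooperate, Defect): Rose prefers Defect (5 > -7) — not an equilibrium.
(Defect, Cooperate): Rose prefers Cooperate (5 > -5); Colin prefers Defect (2 > -1) — not an equilibrium.
(Defect, Defect): Rose gets 5 ≥ -7 from Cooperate, and Colin gets 2 ≥ -1 from Cooperate — Nash equilibrium.

(Defect, Defect)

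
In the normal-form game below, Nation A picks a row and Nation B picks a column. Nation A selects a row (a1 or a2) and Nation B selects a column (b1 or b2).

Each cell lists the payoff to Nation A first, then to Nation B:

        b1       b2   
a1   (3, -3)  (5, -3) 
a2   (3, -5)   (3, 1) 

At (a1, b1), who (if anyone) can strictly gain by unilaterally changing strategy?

Nation A at (a1, b1) earns 3; deviating to a2 yields 3 — not better.
Nation B earns -3; deviating to b2 yields -3 — not better.
Neither player can strictly improve; the profile is a Nash equilibrium.

Neither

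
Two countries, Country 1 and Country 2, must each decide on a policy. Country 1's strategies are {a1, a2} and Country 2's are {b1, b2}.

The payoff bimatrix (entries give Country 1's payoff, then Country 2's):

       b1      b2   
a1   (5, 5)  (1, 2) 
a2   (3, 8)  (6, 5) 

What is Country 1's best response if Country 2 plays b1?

a1

Against b1, Country 1 earns 5 from a1 and 3 from a2.
So a1 is the best response.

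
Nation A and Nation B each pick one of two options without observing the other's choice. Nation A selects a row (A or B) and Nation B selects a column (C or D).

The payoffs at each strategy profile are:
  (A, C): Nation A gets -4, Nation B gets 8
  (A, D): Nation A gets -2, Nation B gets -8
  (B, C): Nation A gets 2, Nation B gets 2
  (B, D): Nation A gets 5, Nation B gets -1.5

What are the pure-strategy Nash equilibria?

(A, C): Nation A prefers B (2 > -4) — not an equilibrium.
(A, D): Nation A prefers B (5 > -2); Nation B prefers C (8 > -8) — not an equilibrium.
(B, C): Nation A gets 2 ≥ -4 from A, and Nation B gets 2 ≥ -1.5 from D — Nash equilibrium.
(B, D): Nation B prefers C (2 > -1.5) — not an equilibrium.

(B, C)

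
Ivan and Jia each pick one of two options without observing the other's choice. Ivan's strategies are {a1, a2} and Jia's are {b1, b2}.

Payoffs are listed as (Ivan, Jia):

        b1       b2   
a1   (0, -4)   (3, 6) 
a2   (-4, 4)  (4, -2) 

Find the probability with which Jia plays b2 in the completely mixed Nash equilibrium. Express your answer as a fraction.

Let c be the probability that Jia plays b1. In a completely mixed equilibrium, Ivan must be indifferent between a1 and a2.
Ivan's expected payoff from a1 is 3(1−c); from a2 it is −4c + 4(1−c).
Setting these equal: −3c + 3 = −8c + 4, so c = 1/5.
Therefore Jia plays b2 with probability 1 − 1/5 = 4/5.

4/5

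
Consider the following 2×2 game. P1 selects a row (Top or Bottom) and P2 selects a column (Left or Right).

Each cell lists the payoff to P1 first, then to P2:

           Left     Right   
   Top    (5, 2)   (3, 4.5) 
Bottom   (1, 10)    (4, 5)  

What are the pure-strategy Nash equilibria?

(Top, Left): P2 prefers Right (4.5 > 2) — not an equilibrium.
(Top, Right): P1 prefers Bottom (4 > 3) — not an equilibrium.
(Bottom, Left): P1 prefers Top (5 > 1) — not an equilibrium.
(Bottom, Right): P2 prefers Left (10 > 5) — not an equilibrium.

none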